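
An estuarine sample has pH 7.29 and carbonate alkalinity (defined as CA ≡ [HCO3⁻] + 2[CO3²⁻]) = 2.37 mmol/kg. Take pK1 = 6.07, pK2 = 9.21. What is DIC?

CA = [HCO3⁻] + 2[CO3²⁻] = (α₁ + 2α₂)·DIC
At pH 7.29: [H⁺]/K1 = 10^-1.22 = 0.060256, K2/[H⁺] = 10^-1.92 = 0.012023
α₁ = 1/(1 + 0.060256 + 0.012023) = 1/1.0723 = 0.9326; α₂ = α₁·K2/[H⁺] = 0.01121
α₁ + 2α₂ = 0.9550
DIC = CA / (α₁ + 2α₂) = 2.37 / 0.9550 = 2.48 mmol/kg

DIC = 2.48 mmol/kg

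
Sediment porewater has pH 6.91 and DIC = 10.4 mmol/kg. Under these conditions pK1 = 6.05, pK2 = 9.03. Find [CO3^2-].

α₂ = 1 / (1 + [H⁺]/K2 + [H⁺]²/(K1K2)) = 1 / (1 + 10^+2.12 + 10^+1.26)
   = 1 / (1 + 131.83 + 18.197) = 1/151.02 = 0.006622
[CO3²⁻] = α₂ × DIC = 0.006622 × 10.4 = 0.0689 mmol/kg

[CO3²⁻] = 0.0689 mmol/kg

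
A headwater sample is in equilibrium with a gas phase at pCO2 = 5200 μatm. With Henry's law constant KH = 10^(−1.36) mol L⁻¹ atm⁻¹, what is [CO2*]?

KH = 10^(−1.36) = 4.365×10^-2 mol L⁻¹ atm⁻¹
[CO2*] = KH · pCO2 = 4.365×10^-2 × 5200×10^-6 atm = 2.27×10^-4 mol/L

[CO2*] = 227 μmol/L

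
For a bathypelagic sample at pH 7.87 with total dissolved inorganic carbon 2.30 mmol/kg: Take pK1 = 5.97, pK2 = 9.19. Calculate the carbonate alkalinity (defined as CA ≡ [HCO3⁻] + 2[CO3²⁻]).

CA = 2.38 mmol/kg

CA = [HCO3⁻] + 2[CO3²⁻] = (α₁ + 2α₂)·DIC
At pH 7.87: [H⁺]/K1 = 10^-1.90 = 0.012589, K2/[H⁺] = 10^-1.32 = 0.047863
α₁ = 1/(1 + 0.012589 + 0.047863) = 1/1.0605 = 0.9430; α₂ = α₁·K2/[H⁺] = 0.04513
α₁ + 2α₂ = 1.0333
CA = 1.0333 × 2.30 = 2.38 mmol/kg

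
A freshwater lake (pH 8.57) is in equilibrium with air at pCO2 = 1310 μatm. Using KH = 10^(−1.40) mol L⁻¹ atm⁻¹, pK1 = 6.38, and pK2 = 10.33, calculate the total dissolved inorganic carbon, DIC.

DIC = 8.27 mmol/L

[CO2*] = KH · pCO2 = 10^(−1.40) × 1310×10^-6 = 5.215×10^-5 mol/L
α₀ = 1/(1 + K1/[H⁺] + K1K2/[H⁺]²) = 1/(1 + 10^+2.19 + 10^+0.43) = 0.006306
DIC = [CO2*]/α₀ = 5.215×10^-5 / 0.006306 = 8.27 mmol/L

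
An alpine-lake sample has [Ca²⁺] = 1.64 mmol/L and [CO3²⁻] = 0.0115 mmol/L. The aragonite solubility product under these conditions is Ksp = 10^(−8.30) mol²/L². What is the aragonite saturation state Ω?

Ksp = 10^(−8.30) = 5.012×10^-9
Ω = [Ca²⁺][CO3²⁻]/Ksp = (1.64×10^-3)(0.0115×10^-3) / 5.012×10^-9 = 3.76

Ω = 3.76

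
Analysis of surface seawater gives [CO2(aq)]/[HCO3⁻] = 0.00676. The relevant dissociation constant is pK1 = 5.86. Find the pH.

pH = 8.03

From K1 = [H⁺][HCO3⁻]/[CO2(aq)]:  pH = pK1 − log₁₀([CO2(aq)]/[HCO3⁻])
log₁₀(0.00676) = -2.170
pH = 5.86 − (-2.170) = 8.03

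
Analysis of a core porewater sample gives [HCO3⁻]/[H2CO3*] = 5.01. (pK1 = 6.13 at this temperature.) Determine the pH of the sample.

From K1 = [H⁺][HCO3⁻]/[H2CO3*]:  pH = pK1 + log₁₀([HCO3⁻]/[H2CO3*])
log₁₀(5.01) = +0.700
pH = 6.13 + (+0.700) = 6.83

pH = 6.83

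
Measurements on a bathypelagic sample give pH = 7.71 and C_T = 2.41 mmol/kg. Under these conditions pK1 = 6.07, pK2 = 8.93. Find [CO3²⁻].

[CO3²⁻] = 0.134 mmol/kg

α₂ = 1 / (1 + [H⁺]/K2 + [H⁺]²/(K1K2)) = 1 / (1 + 10^+1.22 + 10^-0.42)
   = 1 / (1 + 16.596 + 0.38019) = 1/17.976 = 0.05563
[CO3²⁻] = α₂ × DIC = 0.05563 × 2.41 = 0.134 mmol/kg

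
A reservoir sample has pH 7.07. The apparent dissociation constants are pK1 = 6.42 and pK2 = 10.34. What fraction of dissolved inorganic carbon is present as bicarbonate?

α₁ = 1 / (1 + [H⁺]/K1 + K2/[H⁺]) = 1 / (1 + 10^-0.65 + 10^-3.27)
   = 1 / (1 + 0.22387 + 0.00053703) = 1/1.2244 = 0.8167

α₁ = 0.817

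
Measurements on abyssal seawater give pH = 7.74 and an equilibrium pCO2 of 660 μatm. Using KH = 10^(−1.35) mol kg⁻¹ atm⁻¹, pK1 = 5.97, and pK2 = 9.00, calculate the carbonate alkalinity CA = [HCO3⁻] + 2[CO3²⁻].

[CO2*] = KH · pCO2 = 10^(−1.35) × 660×10^-6 = 2.948×10^-5 mol/kg
α₀ = 1/(1 + K1/[H⁺] + K1K2/[H⁺]²) = 1/(1 + 10^+1.77 + 10^+0.51) = 0.01584
DIC = [CO2*]/α₀ = 2.948×10^-5 / 0.01584 = 1.861 mmol/kg
CA = (α₁ + 2α₂)·DIC = (0.9329 + 2×0.05127) × 1.861 = 1.93 mmol/kg

CA = 1.93 mmol/kg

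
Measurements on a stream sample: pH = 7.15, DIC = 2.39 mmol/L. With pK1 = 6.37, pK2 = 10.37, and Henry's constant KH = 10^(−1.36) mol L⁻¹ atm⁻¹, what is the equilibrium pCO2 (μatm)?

α₀ = 1 / (1 + K1/[H⁺] + K1K2/[H⁺]²) = 1 / (1 + 10^+0.78 + 10^-2.44)
   = 1 / (1 + 6.0256 + 0.0036308) = 1/7.0292 = 0.1423
[CO2*] = α₀ × DIC = 0.1423 × 2.39 = 0.3400 mmol/L
pCO2 = [CO2*]/KH = 3.400×10^-4 / 4.365×10^-2 = 7790 μatm

pCO2 = 7790 μatm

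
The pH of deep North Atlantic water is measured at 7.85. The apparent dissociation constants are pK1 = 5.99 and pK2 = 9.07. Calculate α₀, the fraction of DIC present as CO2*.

α₀ = 1 / (1 + K1/[H⁺] + K1K2/[H⁺]²) = 1 / (1 + 10^+1.86 + 10^+0.64)
   = 1 / (1 + 72.444 + 4.3652) = 1/77.809 = 0.01285

α₀ = 0.0129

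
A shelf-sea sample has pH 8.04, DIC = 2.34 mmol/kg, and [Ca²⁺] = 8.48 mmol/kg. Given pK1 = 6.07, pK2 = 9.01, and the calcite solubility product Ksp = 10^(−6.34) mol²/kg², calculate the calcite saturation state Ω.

Ω = 4.16

α₂ = 1 / (1 + [H⁺]/K2 + [H⁺]²/(K1K2)) = 1 / (1 + 10^+0.97 + 10^-1.00)
   = 1 / (1 + 9.3325 + 0.10000) = 1/10.433 = 0.09585
[CO3²⁻] = α₂ × DIC = 0.09585 × 2.34 = 0.2243 mmol/kg
Ksp = 10^(−6.34) = 4.571×10^-7
Ω = [Ca²⁺][CO3²⁻]/Ksp = (8.48×10^-3)(2.243×10^-4) / 4.571×10^-7 = 4.16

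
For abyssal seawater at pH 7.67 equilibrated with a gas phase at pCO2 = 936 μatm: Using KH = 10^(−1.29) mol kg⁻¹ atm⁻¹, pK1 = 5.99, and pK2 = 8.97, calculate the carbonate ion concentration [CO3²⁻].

[CO2*] = KH · pCO2 = 10^(−1.29) × 936×10^-6 = 4.800×10^-5 mol/kg
α₀ = 1/(1 + K1/[H⁺] + K1K2/[H⁺]²) = 1/(1 + 10^+1.68 + 10^+0.38) = 0.01951
DIC = [CO2*]/α₀ = 4.800×10^-5 / 0.01951 = 2.461 mmol/kg
[CO3²⁻] = α₂·DIC; α₂ = 0.04680, so [CO3²⁻] = 0.04680 × 2.461 = 0.115 mmol/kg

[CO3²⁻] = 0.115 mmol/kg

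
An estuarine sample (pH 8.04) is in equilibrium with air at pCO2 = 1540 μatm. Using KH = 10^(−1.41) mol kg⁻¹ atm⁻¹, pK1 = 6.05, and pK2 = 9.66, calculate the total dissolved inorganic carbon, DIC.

DIC = 6.06 mmol/kg

[CO2*] = KH · pCO2 = 10^(−1.41) × 1540×10^-6 = 5.991×10^-5 mol/kg
α₀ = 1/(1 + K1/[H⁺] + K1K2/[H⁺]²) = 1/(1 + 10^+1.99 + 10^+0.37) = 0.009894
DIC = [CO2*]/α₀ = 5.991×10^-5 / 0.009894 = 6.06 mmol/kg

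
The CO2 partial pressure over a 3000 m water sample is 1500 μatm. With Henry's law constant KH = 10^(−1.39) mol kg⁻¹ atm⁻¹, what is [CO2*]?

[CO2*] = 61.1 μmol/kg

KH = 10^(−1.39) = 4.074×10^-2 mol kg⁻¹ atm⁻¹
[CO2*] = KH · pCO2 = 4.074×10^-2 × 1500×10^-6 atm = 6.11×10^-5 mol/kg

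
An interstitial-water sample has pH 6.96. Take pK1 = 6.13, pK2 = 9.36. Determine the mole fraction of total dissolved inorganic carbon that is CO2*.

α₀ = 1 / (1 + K1/[H⁺] + K1K2/[H⁺]²) = 1 / (1 + 10^+0.83 + 10^-1.57)
   = 1 / (1 + 6.7608 + 0.026915) = 1/7.7877 = 0.1284

α₀ = 0.128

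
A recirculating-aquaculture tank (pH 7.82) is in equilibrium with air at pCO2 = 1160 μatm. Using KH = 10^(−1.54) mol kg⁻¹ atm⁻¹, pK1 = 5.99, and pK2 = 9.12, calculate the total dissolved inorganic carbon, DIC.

[CO2*] = KH · pCO2 = 10^(−1.54) × 1160×10^-6 = 3.345×10^-5 mol/kg
α₀ = 1/(1 + K1/[H⁺] + K1K2/[H⁺]²) = 1/(1 + 10^+1.83 + 10^+0.53) = 0.01389
DIC = [CO2*]/α₀ = 3.345×10^-5 / 0.01389 = 2.41 mmol/kg

DIC = 2.41 mmol/kg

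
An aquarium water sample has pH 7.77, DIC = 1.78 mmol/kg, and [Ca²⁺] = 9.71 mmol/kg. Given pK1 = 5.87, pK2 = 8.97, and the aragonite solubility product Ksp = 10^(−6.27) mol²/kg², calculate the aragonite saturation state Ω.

Ω = 1.89

α₂ = 1 / (1 + [H⁺]/K2 + [H⁺]²/(K1K2)) = 1 / (1 + 10^+1.20 + 10^-0.70)
   = 1 / (1 + 15.849 + 0.19953) = 1/17.048 = 0.05866
[CO3²⁻] = α₂ × DIC = 0.05866 × 1.78 = 0.1044 mmol/kg
Ksp = 10^(−6.27) = 5.370×10^-7
Ω = [Ca²⁺][CO3²⁻]/Ksp = (9.71×10^-3)(1.044×10^-4) / 5.370×10^-7 = 1.89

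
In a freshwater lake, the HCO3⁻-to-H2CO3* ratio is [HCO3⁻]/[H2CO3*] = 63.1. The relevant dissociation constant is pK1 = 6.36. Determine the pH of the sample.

pH = 8.16

From K1 = [H⁺][HCO3⁻]/[H2CO3*]:  pH = pK1 + log₁₀([HCO3⁻]/[H2CO3*])
log₁₀(63.1) = +1.800
pH = 6.36 + (+1.800) = 8.16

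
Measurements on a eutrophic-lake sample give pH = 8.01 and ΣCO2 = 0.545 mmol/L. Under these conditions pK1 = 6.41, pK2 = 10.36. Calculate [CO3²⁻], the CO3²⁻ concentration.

α₂ = 1 / (1 + [H⁺]/K2 + [H⁺]²/(K1K2)) = 1 / (1 + 10^+2.35 + 10^+0.75)
   = 1 / (1 + 223.87 + 5.6234) = 1/230.50 = 0.004338
[CO3²⁻] = α₂ × DIC = 0.004338 × 0.545 = 0.00236 mmol/L = 2.36 μmol/L

[CO3²⁻] = 2.36 μmol/L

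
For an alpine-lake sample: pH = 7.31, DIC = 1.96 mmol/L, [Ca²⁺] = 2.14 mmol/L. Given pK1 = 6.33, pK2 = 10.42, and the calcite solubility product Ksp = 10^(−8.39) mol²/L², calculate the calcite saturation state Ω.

α₂ = 1 / (1 + [H⁺]/K2 + [H⁺]²/(K1K2)) = 1 / (1 + 10^+3.11 + 10^+2.13)
   = 1 / (1 + 1288.2 + 134.90) = 1/1424.1 = 0.0007022
[CO3²⁻] = α₂ × DIC = 0.0007022 × 1.96 = 0.001376 mmol/L = 1.376 μmol/L
Ksp = 10^(−8.39) = 4.074×10^-9
Ω = [Ca²⁺][CO3²⁻]/Ksp = (2.14×10^-3)(1.376×10^-6) / 4.074×10^-9 = 0.723

Ω = 0.723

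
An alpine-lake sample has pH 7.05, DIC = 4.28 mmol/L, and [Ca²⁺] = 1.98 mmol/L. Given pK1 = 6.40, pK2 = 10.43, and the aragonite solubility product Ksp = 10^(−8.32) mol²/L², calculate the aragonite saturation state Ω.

Ω = 0.603

α₂ = 1 / (1 + [H⁺]/K2 + [H⁺]²/(K1K2)) = 1 / (1 + 10^+3.38 + 10^+2.73)
   = 1 / (1 + 2398.8 + 537.03) = 1/2936.9 = 0.0003405
[CO3²⁻] = α₂ × DIC = 0.0003405 × 4.28 = 0.001457 mmol/L = 1.457 μmol/L
Ksp = 10^(−8.32) = 4.786×10^-9
Ω = [Ca²⁺][CO3²⁻]/Ksp = (1.98×10^-3)(1.457×10^-6) / 4.786×10^-9 = 0.603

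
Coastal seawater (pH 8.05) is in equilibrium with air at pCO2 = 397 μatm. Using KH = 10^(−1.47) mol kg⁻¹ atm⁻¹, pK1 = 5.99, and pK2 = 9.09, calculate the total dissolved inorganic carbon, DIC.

DIC = 1.70 mmol/kg

[CO2*] = KH · pCO2 = 10^(−1.47) × 397×10^-6 = 1.345×10^-5 mol/kg
α₀ = 1/(1 + K1/[H⁺] + K1K2/[H⁺]²) = 1/(1 + 10^+2.06 + 10^+1.02) = 0.007918
DIC = [CO2*]/α₀ = 1.345×10^-5 / 0.007918 = 1.70 mmol/kg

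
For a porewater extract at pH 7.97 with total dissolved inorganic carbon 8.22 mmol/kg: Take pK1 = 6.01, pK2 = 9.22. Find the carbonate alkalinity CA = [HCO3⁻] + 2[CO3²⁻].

CA = 8.57 mmol/kg

CA = [HCO3⁻] + 2[CO3²⁻] = (α₁ + 2α₂)·DIC
At pH 7.97: [H⁺]/K1 = 10^-1.96 = 0.010965, K2/[H⁺] = 10^-1.25 = 0.056234
α₁ = 1/(1 + 0.010965 + 0.056234) = 1/1.0672 = 0.9370; α₂ = α₁·K2/[H⁺] = 0.05269
α₁ + 2α₂ = 1.0424
CA = 1.0424 × 8.22 = 8.57 mmol/kg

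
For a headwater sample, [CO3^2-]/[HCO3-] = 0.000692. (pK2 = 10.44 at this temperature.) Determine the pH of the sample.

From K2 = [H⁺][CO3^2-]/[HCO3-]:  pH = pK2 + log₁₀([CO3^2-]/[HCO3-])
log₁₀(0.000692) = -3.160
pH = 10.44 + (-3.160) = 7.28

pH = 7.28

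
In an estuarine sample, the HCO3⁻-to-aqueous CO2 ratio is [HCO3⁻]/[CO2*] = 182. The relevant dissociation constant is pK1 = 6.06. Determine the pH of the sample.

pH = 8.32

From K1 = [H⁺][HCO3⁻]/[CO2*]:  pH = pK1 + log₁₀([HCO3⁻]/[CO2*])
log₁₀(182) = +2.260
pH = 6.06 + (+2.260) = 8.32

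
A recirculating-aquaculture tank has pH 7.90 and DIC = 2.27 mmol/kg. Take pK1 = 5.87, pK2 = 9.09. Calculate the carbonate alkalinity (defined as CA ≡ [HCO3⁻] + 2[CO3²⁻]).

CA = [HCO3⁻] + 2[CO3²⁻] = (α₁ + 2α₂)·DIC
At pH 7.90: [H⁺]/K1 = 10^-2.03 = 0.0093325, K2/[H⁺] = 10^-1.19 = 0.064565
α₁ = 1/(1 + 0.0093325 + 0.064565) = 1/1.0739 = 0.9312; α₂ = α₁·K2/[H⁺] = 0.06012
α₁ + 2α₂ = 1.0514
CA = 1.0514 × 2.27 = 2.39 mmol/kg

CA = 2.39 mmol/kg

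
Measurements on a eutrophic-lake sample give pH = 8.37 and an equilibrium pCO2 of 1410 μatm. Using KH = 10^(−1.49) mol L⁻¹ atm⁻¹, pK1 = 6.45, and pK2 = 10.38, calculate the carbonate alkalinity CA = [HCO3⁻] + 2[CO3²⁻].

[CO2*] = KH · pCO2 = 10^(−1.49) × 1410×10^-6 = 4.563×10^-5 mol/L
α₀ = 1/(1 + K1/[H⁺] + K1K2/[H⁺]²) = 1/(1 + 10^+1.92 + 10^-0.09) = 0.01177
DIC = [CO2*]/α₀ = 4.563×10^-5 / 0.01177 = 3.878 mmol/L
CA = (α₁ + 2α₂)·DIC = (0.9787 + 2×0.009564) × 3.878 = 3.87 mmol/L

CA = 3.87 mmol/L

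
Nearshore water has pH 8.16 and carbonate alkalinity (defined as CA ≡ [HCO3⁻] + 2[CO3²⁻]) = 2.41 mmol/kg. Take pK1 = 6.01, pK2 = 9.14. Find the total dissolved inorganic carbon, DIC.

DIC = 2.22 mmol/kg

CA = [HCO3⁻] + 2[CO3²⁻] = (α₁ + 2α₂)·DIC
At pH 8.16: [H⁺]/K1 = 10^-2.15 = 0.0070795, K2/[H⁺] = 10^-0.98 = 0.10471
α₁ = 1/(1 + 0.0070795 + 0.10471) = 1/1.1118 = 0.8994; α₂ = α₁·K2/[H⁺] = 0.09418
α₁ + 2α₂ = 1.0878
DIC = CA / (α₁ + 2α₂) = 2.41 / 1.0878 = 2.22 mmol/kg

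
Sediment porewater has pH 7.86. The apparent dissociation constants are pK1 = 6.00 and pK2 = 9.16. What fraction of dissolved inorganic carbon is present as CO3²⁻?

α₂ = 0.0471

α₂ = 1 / (1 + [H⁺]/K2 + [H⁺]²/(K1K2)) = 1 / (1 + 10^+1.30 + 10^-0.56)
   = 1 / (1 + 19.953 + 0.27542) = 1/21.228 = 0.04711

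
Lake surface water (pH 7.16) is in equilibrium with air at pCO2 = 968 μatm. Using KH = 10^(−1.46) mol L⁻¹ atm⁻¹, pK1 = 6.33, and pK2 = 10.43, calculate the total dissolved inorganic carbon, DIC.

DIC = 0.261 mmol/L

[CO2*] = KH · pCO2 = 10^(−1.46) × 968×10^-6 = 3.356×10^-5 mol/L
α₀ = 1/(1 + K1/[H⁺] + K1K2/[H⁺]²) = 1/(1 + 10^+0.83 + 10^-2.44) = 0.1288
DIC = [CO2*]/α₀ = 3.356×10^-5 / 0.1288 = 0.261 mmol/L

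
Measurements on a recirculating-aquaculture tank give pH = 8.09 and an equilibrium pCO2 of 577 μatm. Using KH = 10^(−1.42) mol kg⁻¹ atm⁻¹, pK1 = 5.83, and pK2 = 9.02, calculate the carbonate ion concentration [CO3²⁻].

[CO3²⁻] = 0.469 mmol/kg

[CO2*] = KH · pCO2 = 10^(−1.42) × 577×10^-6 = 2.194×10^-5 mol/kg
α₀ = 1/(1 + K1/[H⁺] + K1K2/[H⁺]²) = 1/(1 + 10^+2.26 + 10^+1.33) = 0.004894
DIC = [CO2*]/α₀ = 2.194×10^-5 / 0.004894 = 4.483 mmol/kg
[CO3²⁻] = α₂·DIC; α₂ = 0.1046, so [CO3²⁻] = 0.1046 × 4.483 = 0.469 mmol/kg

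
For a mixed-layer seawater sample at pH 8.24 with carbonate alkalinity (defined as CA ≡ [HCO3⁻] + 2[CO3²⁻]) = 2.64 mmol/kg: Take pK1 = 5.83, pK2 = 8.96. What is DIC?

DIC = 2.28 mmol/kg

CA = [HCO3⁻] + 2[CO3²⁻] = (α₁ + 2α₂)·DIC
At pH 8.24: [H⁺]/K1 = 10^-2.41 = 0.0038905, K2/[H⁺] = 10^-0.72 = 0.19055
α₁ = 1/(1 + 0.0038905 + 0.19055) = 1/1.1944 = 0.8372; α₂ = α₁·K2/[H⁺] = 0.1595
α₁ + 2α₂ = 1.1563
DIC = CA / (α₁ + 2α₂) = 2.64 / 1.1563 = 2.28 mmol/kg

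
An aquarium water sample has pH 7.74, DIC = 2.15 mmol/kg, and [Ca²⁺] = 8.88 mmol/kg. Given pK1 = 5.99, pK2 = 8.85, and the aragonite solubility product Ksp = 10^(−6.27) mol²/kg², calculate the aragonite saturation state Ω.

α₂ = 1 / (1 + [H⁺]/K2 + [H⁺]²/(K1K2)) = 1 / (1 + 10^+1.11 + 10^-0.64)
   = 1 / (1 + 12.882 + 0.22909) = 1/14.112 = 0.07086
[CO3²⁻] = α₂ × DIC = 0.07086 × 2.15 = 0.1524 mmol/kg
Ksp = 10^(−6.27) = 5.370×10^-7
Ω = [Ca²⁺][CO3²⁻]/Ksp = (8.88×10^-3)(1.524×10^-4) / 5.370×10^-7 = 2.52

Ω = 2.52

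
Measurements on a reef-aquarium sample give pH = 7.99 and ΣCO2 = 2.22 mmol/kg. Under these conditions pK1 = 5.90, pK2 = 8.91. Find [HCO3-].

[HCO3⁻] = 1.97 mmol/kg

α₁ = 1 / (1 + [H⁺]/K1 + K2/[H⁺]) = 1 / (1 + 10^-2.09 + 10^-0.92)
   = 1 / (1 + 0.0081283 + 0.12023) = 1/1.1284 = 0.8862
[HCO3⁻] = α₁ × DIC = 0.8862 × 2.22 = 1.97 mmol/kg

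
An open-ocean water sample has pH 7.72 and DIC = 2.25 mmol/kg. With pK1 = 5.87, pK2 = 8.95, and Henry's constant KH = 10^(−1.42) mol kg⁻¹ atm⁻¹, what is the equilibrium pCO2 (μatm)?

α₀ = 1 / (1 + K1/[H⁺] + K1K2/[H⁺]²) = 1 / (1 + 10^+1.85 + 10^+0.62)
   = 1 / (1 + 70.795 + 4.1687) = 1/75.963 = 0.01316
[CO2*] = α₀ × DIC = 0.01316 × 2.25 = 0.02962 mmol/kg
pCO2 = [CO2*]/KH = 2.962×10^-5 / 3.802×10^-2 = 779 μatm

pCO2 = 779 μatm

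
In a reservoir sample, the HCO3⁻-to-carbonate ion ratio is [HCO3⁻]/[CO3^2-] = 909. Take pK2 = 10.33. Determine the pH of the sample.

From K2 = [H⁺][CO3^2-]/[HCO3⁻]:  pH = pK2 − log₁₀([HCO3⁻]/[CO3^2-])
log₁₀(909) = +2.959
pH = 10.33 − (+2.959) = 7.37

pH = 7.37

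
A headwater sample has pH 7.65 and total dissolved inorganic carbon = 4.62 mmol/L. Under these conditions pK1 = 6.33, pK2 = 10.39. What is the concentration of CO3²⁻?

α₂ = 1 / (1 + [H⁺]/K2 + [H⁺]²/(K1K2)) = 1 / (1 + 10^+2.74 + 10^+1.42)
   = 1 / (1 + 549.54 + 26.303) = 1/576.84 = 0.001734
[CO3²⁻] = α₂ × DIC = 0.001734 × 4.62 = 0.00801 mmol/L = 8.01 μmol/L

[CO3²⁻] = 8.01 μmol/L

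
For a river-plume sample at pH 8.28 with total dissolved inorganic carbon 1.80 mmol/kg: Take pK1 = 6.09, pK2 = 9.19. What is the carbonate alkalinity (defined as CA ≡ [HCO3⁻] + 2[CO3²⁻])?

CA = 1.99 mmol/kg

CA = [HCO3⁻] + 2[CO3²⁻] = (α₁ + 2α₂)·DIC
At pH 8.28: [H⁺]/K1 = 10^-2.19 = 0.0064565, K2/[H⁺] = 10^-0.91 = 0.12303
α₁ = 1/(1 + 0.0064565 + 0.12303) = 1/1.1295 = 0.8854; α₂ = α₁·K2/[H⁺] = 0.1089
α₁ + 2α₂ = 1.1032
CA = 1.1032 × 1.80 = 1.99 mmol/kg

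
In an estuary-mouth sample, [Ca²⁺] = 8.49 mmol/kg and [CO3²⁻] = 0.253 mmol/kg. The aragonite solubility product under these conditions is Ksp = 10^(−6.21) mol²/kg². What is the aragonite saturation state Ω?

Ω = 3.48

Ksp = 10^(−6.21) = 6.166×10^-7
Ω = [Ca²⁺][CO3²⁻]/Ksp = (8.49×10^-3)(0.253×10^-3) / 6.166×10^-7 = 3.48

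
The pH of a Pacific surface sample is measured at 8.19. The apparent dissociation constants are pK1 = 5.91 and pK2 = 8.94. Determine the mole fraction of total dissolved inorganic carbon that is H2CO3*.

α₀ = 0.00444

α₀ = 1 / (1 + K1/[H⁺] + K1K2/[H⁺]²) = 1 / (1 + 10^+2.28 + 10^+1.53)
   = 1 / (1 + 190.55 + 33.884) = 1/225.43 = 0.004436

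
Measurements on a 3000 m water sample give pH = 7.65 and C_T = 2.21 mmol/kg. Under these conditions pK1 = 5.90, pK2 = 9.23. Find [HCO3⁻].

[HCO3⁻] = 2.12 mmol/kg

α₁ = 1 / (1 + [H⁺]/K1 + K2/[H⁺]) = 1 / (1 + 10^-1.75 + 10^-1.58)
   = 1 / (1 + 0.017783 + 0.026303) = 1/1.0441 = 0.9578
[HCO3⁻] = α₁ × DIC = 0.9578 × 2.21 = 2.12 mmol/kg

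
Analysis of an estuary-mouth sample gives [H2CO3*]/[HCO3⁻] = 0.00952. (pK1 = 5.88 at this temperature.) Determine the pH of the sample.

From K1 = [H⁺][HCO3⁻]/[H2CO3*]:  pH = pK1 − log₁₀([H2CO3*]/[HCO3⁻])
log₁₀(0.00952) = -2.021
pH = 5.88 − (-2.021) = 7.90

pH = 7.90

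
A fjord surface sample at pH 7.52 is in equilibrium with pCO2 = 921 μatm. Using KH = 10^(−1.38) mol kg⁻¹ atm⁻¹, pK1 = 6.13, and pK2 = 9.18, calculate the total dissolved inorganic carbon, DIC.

DIC = 1.00 mmol/kg

[CO2*] = KH · pCO2 = 10^(−1.38) × 921×10^-6 = 3.839×10^-5 mol/kg
α₀ = 1/(1 + K1/[H⁺] + K1K2/[H⁺]²) = 1/(1 + 10^+1.39 + 10^-0.27) = 0.03834
DIC = [CO2*]/α₀ = 3.839×10^-5 / 0.03834 = 1.00 mmol/kg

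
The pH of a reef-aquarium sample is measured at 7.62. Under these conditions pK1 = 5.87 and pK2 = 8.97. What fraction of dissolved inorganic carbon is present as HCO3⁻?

α₁ = 0.941

α₁ = 1 / (1 + [H⁺]/K1 + K2/[H⁺]) = 1 / (1 + 10^-1.75 + 10^-1.35)
   = 1 / (1 + 0.017783 + 0.044668) = 1/1.0625 = 0.9412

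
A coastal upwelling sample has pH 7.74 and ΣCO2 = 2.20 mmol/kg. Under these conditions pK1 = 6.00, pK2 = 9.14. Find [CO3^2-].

[CO3²⁻] = 0.0828 mmol/kg

α₂ = 1 / (1 + [H⁺]/K2 + [H⁺]²/(K1K2)) = 1 / (1 + 10^+1.40 + 10^-0.34)
   = 1 / (1 + 25.119 + 0.45709) = 1/26.576 = 0.03763
[CO3²⁻] = α₂ × DIC = 0.03763 × 2.20 = 0.0828 mmol/kg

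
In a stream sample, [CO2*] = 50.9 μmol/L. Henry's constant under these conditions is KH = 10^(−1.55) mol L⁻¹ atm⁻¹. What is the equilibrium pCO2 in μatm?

pCO2 = 1810 μatm

KH = 10^(−1.55) = 2.818×10^-2 mol L⁻¹ atm⁻¹
pCO2 = [CO2*]/KH = 50.9×10^-6 / 2.818×10^-2 = 1.81×10^-3 atm = 1810 μatm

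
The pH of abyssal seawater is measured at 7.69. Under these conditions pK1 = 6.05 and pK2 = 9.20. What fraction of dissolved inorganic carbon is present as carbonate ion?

α₂ = 1 / (1 + [H⁺]/K2 + [H⁺]²/(K1K2)) = 1 / (1 + 10^+1.51 + 10^-0.13)
   = 1 / (1 + 32.359 + 0.74131) = 1/34.101 = 0.02932

α₂ = 0.0293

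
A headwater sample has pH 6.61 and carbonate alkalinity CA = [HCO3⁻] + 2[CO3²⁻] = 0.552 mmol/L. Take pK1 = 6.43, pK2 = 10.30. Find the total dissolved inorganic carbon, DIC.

CA = [HCO3⁻] + 2[CO3²⁻] = (α₁ + 2α₂)·DIC
At pH 6.61: [H⁺]/K1 = 10^-0.18 = 0.66069, K2/[H⁺] = 10^-3.69 = 0.00020417
α₁ = 1/(1 + 0.66069 + 0.00020417) = 1/1.6609 = 0.6021; α₂ = α₁·K2/[H⁺] = 0.0001229
α₁ + 2α₂ = 0.6023
DIC = CA / (α₁ + 2α₂) = 0.552 / 0.6023 = 0.916 mmol/L

DIC = 0.916 mmol/L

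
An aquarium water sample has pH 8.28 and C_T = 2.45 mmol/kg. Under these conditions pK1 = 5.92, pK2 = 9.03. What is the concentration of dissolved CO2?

α₀ = 1 / (1 + K1/[H⁺] + K1K2/[H⁺]²) = 1 / (1 + 10^+2.36 + 10^+1.61)
   = 1 / (1 + 229.09 + 40.738) = 1/270.82 = 0.003692
[CO2*] = α₀ × DIC = 0.003692 × 2.45 = 0.00905 mmol/kg = 9.05 μmol/kg

[CO2*] = 9.05 μmol/kg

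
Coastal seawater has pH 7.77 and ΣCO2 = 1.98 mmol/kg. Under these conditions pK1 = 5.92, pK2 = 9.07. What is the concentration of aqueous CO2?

[CO2*] = 0.0263 mmol/kg

α₀ = 1 / (1 + K1/[H⁺] + K1K2/[H⁺]²) = 1 / (1 + 10^+1.85 + 10^+0.55)
   = 1 / (1 + 70.795 + 3.5481) = 1/75.343 = 0.01327
[CO2*] = α₀ × DIC = 0.01327 × 1.98 = 0.0263 mmol/kg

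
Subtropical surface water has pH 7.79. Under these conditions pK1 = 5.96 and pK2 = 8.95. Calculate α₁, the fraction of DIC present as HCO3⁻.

α₁ = 1 / (1 + [H⁺]/K1 + K2/[H⁺]) = 1 / (1 + 10^-1.83 + 10^-1.16)
   = 1 / (1 + 0.014791 + 0.069183) = 1/1.0840 = 0.9225

α₁ = 0.923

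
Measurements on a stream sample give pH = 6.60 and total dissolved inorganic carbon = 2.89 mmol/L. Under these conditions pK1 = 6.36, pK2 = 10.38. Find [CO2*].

α₀ = 1 / (1 + K1/[H⁺] + K1K2/[H⁺]²) = 1 / (1 + 10^+0.24 + 10^-3.54)
   = 1 / (1 + 1.7378 + 0.00028840) = 1/2.7381 = 0.3652
[CO2*] = α₀ × DIC = 0.3652 × 2.89 = 1.06 mmol/L

[CO2*] = 1.06 mmol/L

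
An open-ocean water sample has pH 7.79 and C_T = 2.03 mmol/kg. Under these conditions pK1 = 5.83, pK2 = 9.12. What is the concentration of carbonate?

[CO3²⁻] = 0.0898 mmol/kg

α₂ = 1 / (1 + [H⁺]/K2 + [H⁺]²/(K1K2)) = 1 / (1 + 10^+1.33 + 10^-0.63)
   = 1 / (1 + 21.380 + 0.23442) = 1/22.614 = 0.04422
[CO3²⁻] = α₂ × DIC = 0.04422 × 2.03 = 0.0898 mmol/kg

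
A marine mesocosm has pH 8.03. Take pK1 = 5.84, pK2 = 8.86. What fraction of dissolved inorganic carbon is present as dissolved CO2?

α₀ = 1 / (1 + K1/[H⁺] + K1K2/[H⁺]²) = 1 / (1 + 10^+2.19 + 10^+1.36)
   = 1 / (1 + 154.88 + 22.909) = 1/178.79 = 0.005593

α₀ = 0.00559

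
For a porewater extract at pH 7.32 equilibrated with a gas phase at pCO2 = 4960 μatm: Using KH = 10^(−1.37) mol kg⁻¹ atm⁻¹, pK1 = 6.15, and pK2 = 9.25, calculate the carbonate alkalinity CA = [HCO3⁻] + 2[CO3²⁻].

CA = 3.20 mmol/kg

[CO2*] = KH · pCO2 = 10^(−1.37) × 4960×10^-6 = 2.116×10^-4 mol/kg
α₀ = 1/(1 + K1/[H⁺] + K1K2/[H⁺]²) = 1/(1 + 10^+1.17 + 10^-0.76) = 0.06264
DIC = [CO2*]/α₀ = 2.116×10^-4 / 0.06264 = 3.378 mmol/kg
CA = (α₁ + 2α₂)·DIC = (0.9265 + 2×0.01089) × 3.378 = 3.20 mmol/kg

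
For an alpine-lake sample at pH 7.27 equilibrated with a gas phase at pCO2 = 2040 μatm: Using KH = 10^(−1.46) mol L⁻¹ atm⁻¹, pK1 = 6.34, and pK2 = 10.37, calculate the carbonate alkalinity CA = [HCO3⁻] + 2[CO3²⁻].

[CO2*] = KH · pCO2 = 10^(−1.46) × 2040×10^-6 = 7.073×10^-5 mol/L
α₀ = 1/(1 + K1/[H⁺] + K1K2/[H⁺]²) = 1/(1 + 10^+0.93 + 10^-2.17) = 0.1051
DIC = [CO2*]/α₀ = 7.073×10^-5 / 0.1051 = 0.6733 mmol/L
CA = (α₁ + 2α₂)·DIC = (0.8942 + 2×0.0007103) × 0.6733 = 0.603 mmol/L

CA = 0.603 mmol/L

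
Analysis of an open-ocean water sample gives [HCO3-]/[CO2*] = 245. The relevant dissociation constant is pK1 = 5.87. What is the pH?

From K1 = [H⁺][HCO3-]/[CO2*]:  pH = pK1 + log₁₀([HCO3-]/[CO2*])
log₁₀(245) = +2.389
pH = 5.87 + (+2.389) = 8.26

pH = 8.26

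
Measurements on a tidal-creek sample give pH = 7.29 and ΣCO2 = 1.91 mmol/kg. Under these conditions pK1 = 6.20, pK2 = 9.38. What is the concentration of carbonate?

[CO3²⁻] = 14.3 μmol/kg

α₂ = 1 / (1 + [H⁺]/K2 + [H⁺]²/(K1K2)) = 1 / (1 + 10^+2.09 + 10^+1.00)
   = 1 / (1 + 123.03 + 10.000) = 1/134.03 = 0.007461
[CO3²⁻] = α₂ × DIC = 0.007461 × 1.91 = 0.0143 mmol/kg = 14.3 μmol/kg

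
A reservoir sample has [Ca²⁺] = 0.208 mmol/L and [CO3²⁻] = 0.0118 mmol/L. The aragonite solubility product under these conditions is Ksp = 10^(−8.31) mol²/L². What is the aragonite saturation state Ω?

Ksp = 10^(−8.31) = 4.898×10^-9
Ω = [Ca²⁺][CO3²⁻]/Ksp = (0.208×10^-3)(0.0118×10^-3) / 4.898×10^-9 = 0.501

Ω = 0.501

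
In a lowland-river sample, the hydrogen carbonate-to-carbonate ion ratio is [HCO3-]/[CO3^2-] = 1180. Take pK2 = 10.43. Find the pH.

From K2 = [H⁺][CO3^2-]/[HCO3-]:  pH = pK2 − log₁₀([HCO3-]/[CO3^2-])
log₁₀(1180) = +3.072
pH = 10.43 − (+3.072) = 7.36

pH = 7.36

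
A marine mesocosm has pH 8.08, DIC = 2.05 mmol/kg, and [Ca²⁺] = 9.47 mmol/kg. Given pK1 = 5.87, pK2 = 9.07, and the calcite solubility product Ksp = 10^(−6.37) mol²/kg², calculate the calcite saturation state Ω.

Ω = 4.20

α₂ = 1 / (1 + [H⁺]/K2 + [H⁺]²/(K1K2)) = 1 / (1 + 10^+0.99 + 10^-1.22)
   = 1 / (1 + 9.7724 + 0.060256) = 1/10.833 = 0.09231
[CO3²⁻] = α₂ × DIC = 0.09231 × 2.05 = 0.1892 mmol/kg
Ksp = 10^(−6.37) = 4.266×10^-7
Ω = [Ca²⁺][CO3²⁻]/Ksp = (9.47×10^-3)(1.892×10^-4) / 4.266×10^-7 = 4.20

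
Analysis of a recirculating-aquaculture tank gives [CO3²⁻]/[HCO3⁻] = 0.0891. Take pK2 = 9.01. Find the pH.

pH = 7.96

From K2 = [H⁺][CO3²⁻]/[HCO3⁻]:  pH = pK2 + log₁₀([CO3²⁻]/[HCO3⁻])
log₁₀(0.0891) = -1.050
pH = 9.01 + (-1.050) = 7.96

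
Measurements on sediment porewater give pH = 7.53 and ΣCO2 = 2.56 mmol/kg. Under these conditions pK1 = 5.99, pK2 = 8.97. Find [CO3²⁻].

[CO3²⁻] = 0.0873 mmol/kg

α₂ = 1 / (1 + [H⁺]/K2 + [H⁺]²/(K1K2)) = 1 / (1 + 10^+1.44 + 10^-0.10)
   = 1 / (1 + 27.542 + 0.79433) = 1/29.337 = 0.03409
[CO3²⁻] = α₂ × DIC = 0.03409 × 2.56 = 0.0873 mmol/kg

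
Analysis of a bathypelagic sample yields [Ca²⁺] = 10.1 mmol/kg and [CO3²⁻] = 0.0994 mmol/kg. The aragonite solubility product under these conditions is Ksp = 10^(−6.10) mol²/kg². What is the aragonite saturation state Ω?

Ksp = 10^(−6.10) = 7.943×10^-7
Ω = [Ca²⁺][CO3²⁻]/Ksp = (10.1×10^-3)(0.0994×10^-3) / 7.943×10^-7 = 1.26

Ω = 1.26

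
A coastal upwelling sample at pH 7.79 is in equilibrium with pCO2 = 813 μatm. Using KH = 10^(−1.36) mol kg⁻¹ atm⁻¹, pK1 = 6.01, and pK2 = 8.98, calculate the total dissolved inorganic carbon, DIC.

[CO2*] = KH · pCO2 = 10^(−1.36) × 813×10^-6 = 3.549×10^-5 mol/kg
α₀ = 1/(1 + K1/[H⁺] + K1K2/[H⁺]²) = 1/(1 + 10^+1.78 + 10^+0.59) = 0.01535
DIC = [CO2*]/α₀ = 3.549×10^-5 / 0.01535 = 2.31 mmol/kg

DIC = 2.31 mmol/kg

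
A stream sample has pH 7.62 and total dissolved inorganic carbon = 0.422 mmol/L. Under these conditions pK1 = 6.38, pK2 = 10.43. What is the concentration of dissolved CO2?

α₀ = 1 / (1 + K1/[H⁺] + K1K2/[H⁺]²) = 1 / (1 + 10^+1.24 + 10^-1.57)
   = 1 / (1 + 17.378 + 0.026915) = 1/18.405 = 0.05433
[CO2*] = α₀ × DIC = 0.05433 × 0.422 = 0.0229 mmol/L

[CO2*] = 0.0229 mmol/L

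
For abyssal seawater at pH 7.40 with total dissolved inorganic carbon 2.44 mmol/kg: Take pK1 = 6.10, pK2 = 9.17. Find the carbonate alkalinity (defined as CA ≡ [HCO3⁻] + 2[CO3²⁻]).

CA = 2.36 mmol/kg

CA = [HCO3⁻] + 2[CO3²⁻] = (α₁ + 2α₂)·DIC
At pH 7.40: [H⁺]/K1 = 10^-1.30 = 0.050119, K2/[H⁺] = 10^-1.77 = 0.016982
α₁ = 1/(1 + 0.050119 + 0.016982) = 1/1.0671 = 0.9371; α₂ = α₁·K2/[H⁺] = 0.01591
α₁ + 2α₂ = 0.9689
CA = 0.9689 × 2.44 = 2.36 mmol/kg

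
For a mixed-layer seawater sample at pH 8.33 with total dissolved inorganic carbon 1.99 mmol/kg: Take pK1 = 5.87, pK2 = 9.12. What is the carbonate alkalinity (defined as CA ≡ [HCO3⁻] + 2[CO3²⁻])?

CA = 2.26 mmol/kg

CA = [HCO3⁻] + 2[CO3²⁻] = (α₁ + 2α₂)·DIC
At pH 8.33: [H⁺]/K1 = 10^-2.46 = 0.0034674, K2/[H⁺] = 10^-0.79 = 0.16218
α₁ = 1/(1 + 0.0034674 + 0.16218) = 1/1.1656 = 0.8579; α₂ = α₁·K2/[H⁺] = 0.1391
α₁ + 2α₂ = 1.1362
CA = 1.1362 × 1.99 = 2.26 mmol/kg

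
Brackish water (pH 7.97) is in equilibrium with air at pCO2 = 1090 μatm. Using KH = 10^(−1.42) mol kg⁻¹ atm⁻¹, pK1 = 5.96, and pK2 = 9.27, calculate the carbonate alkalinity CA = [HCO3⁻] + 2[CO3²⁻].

[CO2*] = KH · pCO2 = 10^(−1.42) × 1090×10^-6 = 4.144×10^-5 mol/kg
α₀ = 1/(1 + K1/[H⁺] + K1K2/[H⁺]²) = 1/(1 + 10^+2.01 + 10^+0.71) = 0.009220
DIC = [CO2*]/α₀ = 4.144×10^-5 / 0.009220 = 4.495 mmol/kg
CA = (α₁ + 2α₂)·DIC = (0.9435 + 2×0.04729) × 4.495 = 4.67 mmol/kg

CA = 4.67 mmol/kg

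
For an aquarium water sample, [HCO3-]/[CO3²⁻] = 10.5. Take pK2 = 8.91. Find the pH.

pH = 7.89

From K2 = [H⁺][CO3²⁻]/[HCO3-]:  pH = pK2 − log₁₀([HCO3-]/[CO3²⁻])
log₁₀(10.5) = +1.021
pH = 8.91 − (+1.021) = 7.89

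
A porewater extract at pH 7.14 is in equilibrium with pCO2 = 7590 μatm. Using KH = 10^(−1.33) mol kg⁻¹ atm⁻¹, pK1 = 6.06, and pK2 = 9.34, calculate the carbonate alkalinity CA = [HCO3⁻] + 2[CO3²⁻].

CA = 4.32 mmol/kg

[CO2*] = KH · pCO2 = 10^(−1.33) × 7590×10^-6 = 3.550×10^-4 mol/kg
α₀ = 1/(1 + K1/[H⁺] + K1K2/[H⁺]²) = 1/(1 + 10^+1.08 + 10^-1.12) = 0.07634
DIC = [CO2*]/α₀ = 3.550×10^-4 / 0.07634 = 4.650 mmol/kg
CA = (α₁ + 2α₂)·DIC = (0.9179 + 2×0.005791) × 4.650 = 4.32 mmol/kg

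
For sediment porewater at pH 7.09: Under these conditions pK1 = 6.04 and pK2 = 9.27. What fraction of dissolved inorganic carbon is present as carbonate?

α₂ = 1 / (1 + [H⁺]/K2 + [H⁺]²/(K1K2)) = 1 / (1 + 10^+2.18 + 10^+1.13)
   = 1 / (1 + 151.36 + 13.490) = 1/165.85 = 0.006030

α₂ = 0.00603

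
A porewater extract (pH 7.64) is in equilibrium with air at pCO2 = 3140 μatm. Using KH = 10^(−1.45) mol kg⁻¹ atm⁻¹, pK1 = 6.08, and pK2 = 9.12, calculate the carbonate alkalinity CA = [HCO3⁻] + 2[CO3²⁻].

[CO2*] = KH · pCO2 = 10^(−1.45) × 3140×10^-6 = 1.114×10^-4 mol/kg
α₀ = 1/(1 + K1/[H⁺] + K1K2/[H⁺]²) = 1/(1 + 10^+1.56 + 10^+0.08) = 0.02597
DIC = [CO2*]/α₀ = 1.114×10^-4 / 0.02597 = 4.290 mmol/kg
CA = (α₁ + 2α₂)·DIC = (0.9428 + 2×0.03122) × 4.290 = 4.31 mmol/kg

CA = 4.31 mmol/kg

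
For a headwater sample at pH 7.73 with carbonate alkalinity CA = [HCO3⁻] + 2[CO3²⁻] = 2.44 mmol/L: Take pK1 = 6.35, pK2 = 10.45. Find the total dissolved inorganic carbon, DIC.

DIC = 2.54 mmol/L

CA = [HCO3⁻] + 2[CO3²⁻] = (α₁ + 2α₂)·DIC
At pH 7.73: [H⁺]/K1 = 10^-1.38 = 0.041687, K2/[H⁺] = 10^-2.72 = 0.0019055
α₁ = 1/(1 + 0.041687 + 0.0019055) = 1/1.0436 = 0.9582; α₂ = α₁·K2/[H⁺] = 0.001826
α₁ + 2α₂ = 0.9619
DIC = CA / (α₁ + 2α₂) = 2.44 / 0.9619 = 2.54 mmol/L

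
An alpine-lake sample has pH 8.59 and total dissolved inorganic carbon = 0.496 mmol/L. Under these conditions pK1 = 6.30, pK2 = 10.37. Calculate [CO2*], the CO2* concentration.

α₀ = 1 / (1 + K1/[H⁺] + K1K2/[H⁺]²) = 1 / (1 + 10^+2.29 + 10^+0.51)
   = 1 / (1 + 194.98 + 3.2359) = 1/199.22 = 0.005020
[CO2*] = α₀ × DIC = 0.005020 × 0.496 = 0.00249 mmol/L = 2.49 μmol/L

[CO2*] = 2.49 μmol/L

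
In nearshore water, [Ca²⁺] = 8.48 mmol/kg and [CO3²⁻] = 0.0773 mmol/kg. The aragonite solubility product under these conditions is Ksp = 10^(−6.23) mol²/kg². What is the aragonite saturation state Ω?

Ω = 1.11

Ksp = 10^(−6.23) = 5.888×10^-7
Ω = [Ca²⁺][CO3²⁻]/Ksp = (8.48×10^-3)(0.0773×10^-3) / 5.888×10^-7 = 1.11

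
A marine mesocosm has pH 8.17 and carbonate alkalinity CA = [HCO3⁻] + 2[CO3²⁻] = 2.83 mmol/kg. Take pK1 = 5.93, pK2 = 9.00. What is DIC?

DIC = 2.52 mmol/kg

CA = [HCO3⁻] + 2[CO3²⁻] = (α₁ + 2α₂)·DIC
At pH 8.17: [H⁺]/K1 = 10^-2.24 = 0.0057544, K2/[H⁺] = 10^-0.83 = 0.14791
α₁ = 1/(1 + 0.0057544 + 0.14791) = 1/1.1537 = 0.8668; α₂ = α₁·K2/[H⁺] = 0.1282
α₁ + 2α₂ = 1.1232
DIC = CA / (α₁ + 2α₂) = 2.83 / 1.1232 = 2.52 mmol/kg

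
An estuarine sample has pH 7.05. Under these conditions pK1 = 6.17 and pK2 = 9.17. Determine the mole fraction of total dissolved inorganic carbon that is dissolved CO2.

α₀ = 1 / (1 + K1/[H⁺] + K1K2/[H⁺]²) = 1 / (1 + 10^+0.88 + 10^-1.24)
   = 1 / (1 + 7.5858 + 0.057544) = 1/8.6433 = 0.1157

α₀ = 0.116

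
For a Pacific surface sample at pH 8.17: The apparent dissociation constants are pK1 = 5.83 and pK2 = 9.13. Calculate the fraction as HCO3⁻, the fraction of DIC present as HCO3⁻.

α₁ = 0.897

α₁ = 1 / (1 + [H⁺]/K1 + K2/[H⁺]) = 1 / (1 + 10^-2.34 + 10^-0.96)
   = 1 / (1 + 0.0045709 + 0.10965) = 1/1.1142 = 0.8975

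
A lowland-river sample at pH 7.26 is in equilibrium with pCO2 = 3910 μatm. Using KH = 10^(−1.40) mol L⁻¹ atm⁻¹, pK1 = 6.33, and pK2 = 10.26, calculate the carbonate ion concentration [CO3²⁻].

[CO3²⁻] = 1.32 μmol/L

[CO2*] = KH · pCO2 = 10^(−1.40) × 3910×10^-6 = 1.557×10^-4 mol/L
α₀ = 1/(1 + K1/[H⁺] + K1K2/[H⁺]²) = 1/(1 + 10^+0.93 + 10^-2.07) = 0.1050
DIC = [CO2*]/α₀ = 1.557×10^-4 / 0.1050 = 1.482 mmol/L
[CO3²⁻] = α₂·DIC; α₂ = 0.0008941, so [CO3²⁻] = 0.0008941 × 1.482 = 0.00132 mmol/L = 1.32 μmol/L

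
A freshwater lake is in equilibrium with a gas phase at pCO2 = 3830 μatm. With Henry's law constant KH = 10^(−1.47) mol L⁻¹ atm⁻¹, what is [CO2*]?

[CO2*] = 130 μmol/L

KH = 10^(−1.47) = 3.388×10^-2 mol L⁻¹ atm⁻¹
[CO2*] = KH · pCO2 = 3.388×10^-2 × 3830×10^-6 atm = 1.30×10^-4 mol/L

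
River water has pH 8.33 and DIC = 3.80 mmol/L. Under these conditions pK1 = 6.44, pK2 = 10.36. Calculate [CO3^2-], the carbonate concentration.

[CO3²⁻] = 0.0347 mmol/L

α₂ = 1 / (1 + [H⁺]/K2 + [H⁺]²/(K1K2)) = 1 / (1 + 10^+2.03 + 10^+0.14)
   = 1 / (1 + 107.15 + 1.3804) = 1/109.53 = 0.009130
[CO3²⁻] = α₂ × DIC = 0.009130 × 3.80 = 0.0347 mmol/L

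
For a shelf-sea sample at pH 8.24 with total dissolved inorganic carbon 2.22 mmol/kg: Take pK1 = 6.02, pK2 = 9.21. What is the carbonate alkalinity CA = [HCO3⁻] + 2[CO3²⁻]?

CA = 2.42 mmol/kg

CA = [HCO3⁻] + 2[CO3²⁻] = (α₁ + 2α₂)·DIC
At pH 8.24: [H⁺]/K1 = 10^-2.22 = 0.0060256, K2/[H⁺] = 10^-0.97 = 0.10715
α₁ = 1/(1 + 0.0060256 + 0.10715) = 1/1.1132 = 0.8983; α₂ = α₁·K2/[H⁺] = 0.09626
α₁ + 2α₂ = 1.0908
CA = 1.0908 × 2.22 = 2.42 mmol/kg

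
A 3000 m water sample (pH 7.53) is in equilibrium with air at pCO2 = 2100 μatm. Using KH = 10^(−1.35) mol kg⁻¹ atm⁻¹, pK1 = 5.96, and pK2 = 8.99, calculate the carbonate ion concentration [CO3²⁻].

[CO2*] = KH · pCO2 = 10^(−1.35) × 2100×10^-6 = 9.380×10^-5 mol/kg
α₀ = 1/(1 + K1/[H⁺] + K1K2/[H⁺]²) = 1/(1 + 10^+1.57 + 10^+0.11) = 0.02535
DIC = [CO2*]/α₀ = 9.380×10^-5 / 0.02535 = 3.700 mmol/kg
[CO3²⁻] = α₂·DIC; α₂ = 0.03266, so [CO3²⁻] = 0.03266 × 3.700 = 0.121 mmol/kg

[CO3²⁻] = 0.121 mmol/kg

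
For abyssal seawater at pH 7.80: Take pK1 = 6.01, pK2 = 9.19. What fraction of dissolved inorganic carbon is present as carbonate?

α₂ = 0.0385

α₂ = 1 / (1 + [H⁺]/K2 + [H⁺]²/(K1K2)) = 1 / (1 + 10^+1.39 + 10^-0.40)
   = 1 / (1 + 24.547 + 0.39811) = 1/25.945 = 0.03854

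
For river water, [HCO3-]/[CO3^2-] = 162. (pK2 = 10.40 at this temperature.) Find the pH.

pH = 8.19

From K2 = [H⁺][CO3^2-]/[HCO3-]:  pH = pK2 − log₁₀([HCO3-]/[CO3^2-])
log₁₀(162) = +2.210
pH = 10.40 − (+2.210) = 8.19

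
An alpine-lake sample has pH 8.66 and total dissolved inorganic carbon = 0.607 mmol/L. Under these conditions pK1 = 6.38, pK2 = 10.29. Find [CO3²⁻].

[CO3²⁻] = 13.8 μmol/L

α₂ = 1 / (1 + [H⁺]/K2 + [H⁺]²/(K1K2)) = 1 / (1 + 10^+1.63 + 10^-0.65)
   = 1 / (1 + 42.658 + 0.22387) = 1/43.882 = 0.02279
[CO3²⁻] = α₂ × DIC = 0.02279 × 0.607 = 0.0138 mmol/L = 13.8 μmol/L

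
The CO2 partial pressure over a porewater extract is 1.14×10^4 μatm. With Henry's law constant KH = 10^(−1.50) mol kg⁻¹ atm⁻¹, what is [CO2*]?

KH = 10^(−1.50) = 3.162×10^-2 mol kg⁻¹ atm⁻¹
[CO2*] = KH · pCO2 = 3.162×10^-2 × 1.14×10^4×10^-6 atm = 3.60×10^-4 mol/kg

[CO2*] = 360 μmol/kg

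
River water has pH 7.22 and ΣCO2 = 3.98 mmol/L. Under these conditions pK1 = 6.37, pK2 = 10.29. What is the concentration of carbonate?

[CO3²⁻] = 2.97 μmol/L

α₂ = 1 / (1 + [H⁺]/K2 + [H⁺]²/(K1K2)) = 1 / (1 + 10^+3.07 + 10^+2.22)
   = 1 / (1 + 1174.9 + 165.96) = 1/1341.9 = 0.0007452
[CO3²⁻] = α₂ × DIC = 0.0007452 × 3.98 = 0.00297 mmol/L = 2.97 μmol/L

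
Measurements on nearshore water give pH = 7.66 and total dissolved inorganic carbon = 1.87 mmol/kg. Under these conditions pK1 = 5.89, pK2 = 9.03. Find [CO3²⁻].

α₂ = 1 / (1 + [H⁺]/K2 + [H⁺]²/(K1K2)) = 1 / (1 + 10^+1.37 + 10^-0.40)
   = 1 / (1 + 23.442 + 0.39811) = 1/24.840 = 0.04026
[CO3²⁻] = α₂ × DIC = 0.04026 × 1.87 = 0.0753 mmol/kg

[CO3²⁻] = 0.0753 mmol/kg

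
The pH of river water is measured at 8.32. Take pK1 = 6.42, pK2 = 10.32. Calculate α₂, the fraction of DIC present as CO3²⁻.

α₂ = 1 / (1 + [H⁺]/K2 + [H⁺]²/(K1K2)) = 1 / (1 + 10^+2.00 + 10^+0.10)
   = 1 / (1 + 100.00 + 1.2589) = 1/102.26 = 0.009779

α₂ = 0.00978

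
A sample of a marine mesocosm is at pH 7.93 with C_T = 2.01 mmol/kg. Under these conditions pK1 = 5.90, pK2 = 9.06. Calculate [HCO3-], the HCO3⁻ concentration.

[HCO3⁻] = 1.86 mmol/kg

α₁ = 1 / (1 + [H⁺]/K1 + K2/[H⁺]) = 1 / (1 + 10^-2.03 + 10^-1.13)
   = 1 / (1 + 0.0093325 + 0.074131) = 1/1.0835 = 0.9230
[HCO3⁻] = α₁ × DIC = 0.9230 × 2.01 = 1.86 mmol/kg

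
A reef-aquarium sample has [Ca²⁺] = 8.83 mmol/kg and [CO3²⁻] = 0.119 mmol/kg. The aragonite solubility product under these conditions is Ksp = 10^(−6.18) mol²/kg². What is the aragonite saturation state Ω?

Ksp = 10^(−6.18) = 6.607×10^-7
Ω = [Ca²⁺][CO3²⁻]/Ksp = (8.83×10^-3)(0.119×10^-3) / 6.607×10^-7 = 1.59

Ω = 1.59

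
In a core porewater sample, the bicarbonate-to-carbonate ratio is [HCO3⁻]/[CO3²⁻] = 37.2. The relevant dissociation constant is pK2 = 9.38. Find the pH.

pH = 7.81

From K2 = [H⁺][CO3²⁻]/[HCO3⁻]:  pH = pK2 − log₁₀([HCO3⁻]/[CO3²⁻])
log₁₀(37.2) = +1.571
pH = 9.38 − (+1.571) = 7.81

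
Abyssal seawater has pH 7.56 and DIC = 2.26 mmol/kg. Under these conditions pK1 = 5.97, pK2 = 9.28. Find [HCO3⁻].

α₁ = 1 / (1 + [H⁺]/K1 + K2/[H⁺]) = 1 / (1 + 10^-1.59 + 10^-1.72)
   = 1 / (1 + 0.025704 + 0.019055) = 1/1.0448 = 0.9572
[HCO3⁻] = α₁ × DIC = 0.9572 × 2.26 = 2.16 mmol/kg

[HCO3⁻] = 2.16 mmol/kg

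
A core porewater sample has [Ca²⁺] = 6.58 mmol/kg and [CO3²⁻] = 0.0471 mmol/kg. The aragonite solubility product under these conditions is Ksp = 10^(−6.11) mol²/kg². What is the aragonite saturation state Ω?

Ksp = 10^(−6.11) = 7.762×10^-7
Ω = [Ca²⁺][CO3²⁻]/Ksp = (6.58×10^-3)(0.0471×10^-3) / 7.762×10^-7 = 0.399

Ω = 0.399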